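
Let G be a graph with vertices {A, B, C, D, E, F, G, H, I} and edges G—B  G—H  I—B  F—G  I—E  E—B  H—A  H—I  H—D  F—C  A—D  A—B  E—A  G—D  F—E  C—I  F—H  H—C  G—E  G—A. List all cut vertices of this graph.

Removing I, for instance, still leaves 1 component. No single vertex removal increases the component count — the graph has no articulation points.

none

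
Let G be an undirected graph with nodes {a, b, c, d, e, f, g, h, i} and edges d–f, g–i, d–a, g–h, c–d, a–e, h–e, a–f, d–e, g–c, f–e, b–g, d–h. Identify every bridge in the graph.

The edges on the cycle d-a-f-e-d are not bridges since each lies on that cycle.
But removing b–g disconnects b from g; removing g–i disconnects g from i — these are bridges.

b-g, g-i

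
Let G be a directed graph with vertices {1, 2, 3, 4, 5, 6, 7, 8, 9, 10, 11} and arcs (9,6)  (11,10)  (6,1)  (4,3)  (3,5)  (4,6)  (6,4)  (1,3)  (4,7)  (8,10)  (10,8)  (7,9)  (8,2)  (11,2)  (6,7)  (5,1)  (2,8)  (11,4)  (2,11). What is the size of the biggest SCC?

{2, 8, 10, 11} are all mutually reachable — one SCC of size 4.
{4, 6, 7, 9} are all mutually reachable — one SCC of size 4.
{1, 3, 5} are all mutually reachable — one SCC of size 3.
The largest has 4 vertices.

4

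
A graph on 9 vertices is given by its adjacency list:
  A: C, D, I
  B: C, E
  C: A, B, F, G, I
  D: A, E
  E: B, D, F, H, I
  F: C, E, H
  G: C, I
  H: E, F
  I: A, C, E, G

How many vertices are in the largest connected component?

9

Starting from A we can reach A, B, C, D, E, F, G, H, I. That is one component of size 9.
The largest has 9 vertices.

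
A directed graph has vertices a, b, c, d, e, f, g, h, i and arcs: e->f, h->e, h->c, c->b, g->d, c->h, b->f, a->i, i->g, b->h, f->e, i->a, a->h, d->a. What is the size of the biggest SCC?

4

{a, d, g, i} are all mutually reachable — one SCC of size 4.
{b, c, h} are all mutually reachable — one SCC of size 3.
{e, f} are all mutually reachable — one SCC of size 2.
The largest has 4 vertices.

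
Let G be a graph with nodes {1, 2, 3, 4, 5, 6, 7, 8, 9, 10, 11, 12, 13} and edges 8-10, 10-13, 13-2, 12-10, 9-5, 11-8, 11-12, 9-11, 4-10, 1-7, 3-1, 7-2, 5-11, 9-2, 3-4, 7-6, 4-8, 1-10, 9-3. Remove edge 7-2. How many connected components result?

1

7 and 2 are still connected via 7-1-3-9-2, so the component count stays at 1.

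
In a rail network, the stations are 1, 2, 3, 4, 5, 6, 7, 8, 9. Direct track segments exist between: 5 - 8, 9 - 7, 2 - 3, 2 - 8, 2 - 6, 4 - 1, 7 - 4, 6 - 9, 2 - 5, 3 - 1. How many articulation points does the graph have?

1

Removing 2 increases the component count from 1 to 2, so 2 is a cut vertex.
By contrast removing 7 leaves 1 component; it is not a cut vertex. No other vertex is a cut vertex either.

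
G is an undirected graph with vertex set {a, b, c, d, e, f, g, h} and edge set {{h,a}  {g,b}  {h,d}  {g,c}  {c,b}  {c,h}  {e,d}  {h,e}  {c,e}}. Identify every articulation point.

c, h

Removing c increases the component count from 2 to 3, so c is a cut vertex.
Removing h increases the component count from 2 to 3, so h is a cut vertex.
By contrast removing e leaves 2 components; it is not a cut vertex. No other vertex is a cut vertex either.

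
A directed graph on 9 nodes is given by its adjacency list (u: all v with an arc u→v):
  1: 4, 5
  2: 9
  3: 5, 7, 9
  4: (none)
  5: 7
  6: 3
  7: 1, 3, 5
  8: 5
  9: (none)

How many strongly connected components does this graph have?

6

{1, 3, 5, 7} are all mutually reachable — one SCC of size 4.
{6} is an SCC by itself.
{8} is an SCC by itself.
{4} is an SCC by itself.
{2} is an SCC by itself.
(and 1 more singleton SCC)
That gives 6 strongly connected components.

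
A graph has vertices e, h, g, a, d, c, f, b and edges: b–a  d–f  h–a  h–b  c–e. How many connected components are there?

4

g is isolated — a component by itself.
Starting from d we can reach d, f. That is one component of size 2.
Starting from c we can reach c, e. That is one component of size 2.
Starting from a we can reach a, b, h. That is one component of size 3.
Total: 4 components.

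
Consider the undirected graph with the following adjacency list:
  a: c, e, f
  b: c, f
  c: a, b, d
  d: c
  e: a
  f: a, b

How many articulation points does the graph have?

Removing a increases the component count from 1 to 2, so a is a cut vertex.
Removing c increases the component count from 1 to 2, so c is a cut vertex.
By contrast removing f leaves 1 component; it is not a cut vertex. No other vertex is a cut vertex either.

2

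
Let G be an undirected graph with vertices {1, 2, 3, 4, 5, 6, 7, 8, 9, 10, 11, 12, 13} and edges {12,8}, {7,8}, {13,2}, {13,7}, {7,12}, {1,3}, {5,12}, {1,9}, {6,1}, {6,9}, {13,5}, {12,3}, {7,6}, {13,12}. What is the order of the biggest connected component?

10

11 is isolated — a component by itself.
10 is isolated — a component by itself.
4 is isolated — a component by itself.
Starting from 1 we can reach 1, 2, 3, 5, 6, 7, 8, 9, 12, 13. That is one component of size 10.
The largest has 10 vertices.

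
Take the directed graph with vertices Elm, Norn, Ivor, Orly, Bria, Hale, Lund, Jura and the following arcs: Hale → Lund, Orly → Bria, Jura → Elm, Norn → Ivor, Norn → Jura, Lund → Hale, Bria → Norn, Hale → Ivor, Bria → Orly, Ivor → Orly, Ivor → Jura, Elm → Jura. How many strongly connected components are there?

3

{Bria, Ivor, Norn, Orly} are all mutually reachable — one SCC of size 4.
{Hale, Lund} are all mutually reachable — one SCC of size 2.
{Elm, Jura} are all mutually reachable — one SCC of size 2.
That gives 3 strongly connected components.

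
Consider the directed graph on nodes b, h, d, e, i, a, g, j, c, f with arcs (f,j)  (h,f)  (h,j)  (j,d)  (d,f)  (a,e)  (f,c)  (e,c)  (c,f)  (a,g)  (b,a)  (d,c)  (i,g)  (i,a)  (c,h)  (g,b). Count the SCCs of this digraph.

4

{c, d, f, h, j} are all mutually reachable — one SCC of size 5.
{a, b, g} are all mutually reachable — one SCC of size 3.
{e} is an SCC by itself.
{i} is an SCC by itself.
That gives 4 strongly connected components.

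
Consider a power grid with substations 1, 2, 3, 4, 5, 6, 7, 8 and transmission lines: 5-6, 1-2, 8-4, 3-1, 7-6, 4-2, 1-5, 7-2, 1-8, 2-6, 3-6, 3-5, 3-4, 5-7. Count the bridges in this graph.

0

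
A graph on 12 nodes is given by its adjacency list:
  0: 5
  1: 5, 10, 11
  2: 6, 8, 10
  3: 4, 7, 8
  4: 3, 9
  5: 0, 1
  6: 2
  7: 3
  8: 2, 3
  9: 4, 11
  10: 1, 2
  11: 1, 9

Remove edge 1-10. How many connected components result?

1 and 10 are still connected via 1-11-9-4-3-8-2-10, so the component count stays at 1.

1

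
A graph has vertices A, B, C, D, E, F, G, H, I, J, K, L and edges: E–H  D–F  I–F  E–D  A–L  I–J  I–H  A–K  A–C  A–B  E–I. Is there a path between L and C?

Yes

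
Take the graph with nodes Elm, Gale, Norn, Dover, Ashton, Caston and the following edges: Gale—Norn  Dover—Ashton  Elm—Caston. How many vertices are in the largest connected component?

Starting from Elm we can reach Elm, Caston. That is one component of size 2.
Starting from Gale we can reach Gale, Norn. That is one component of size 2.
Starting from Dover we can reach Dover, Ashton. That is one component of size 2.
The largest has 2 vertices.

2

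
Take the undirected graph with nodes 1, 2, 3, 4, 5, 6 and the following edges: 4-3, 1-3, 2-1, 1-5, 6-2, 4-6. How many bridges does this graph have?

The edges on the cycle 4-6-2-1-3-4 are not bridges since each lies on that cycle.
But removing 1-5 disconnects 1 from 5 — this is a bridge.

1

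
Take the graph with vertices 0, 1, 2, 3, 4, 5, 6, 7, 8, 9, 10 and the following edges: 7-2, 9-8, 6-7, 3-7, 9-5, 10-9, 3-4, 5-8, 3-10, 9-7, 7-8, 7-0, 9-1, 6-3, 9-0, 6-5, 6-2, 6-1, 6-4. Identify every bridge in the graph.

The edges on the cycle 9-5-8-9 are not bridges since each lies on that cycle.
Every edge lies on some cycle, so there are no bridges.

none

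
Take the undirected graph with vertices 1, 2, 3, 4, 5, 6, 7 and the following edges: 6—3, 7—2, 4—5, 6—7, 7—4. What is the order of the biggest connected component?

1 is isolated — a component by itself.
Starting from 2 we can reach 2, 3, 4, 5, 6, 7. That is one component of size 6.
The largest has 6 vertices.

6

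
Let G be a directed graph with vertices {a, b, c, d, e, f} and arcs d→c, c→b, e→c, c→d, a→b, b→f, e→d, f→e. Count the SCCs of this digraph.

2

{b, c, d, e, f} are all mutually reachable — one SCC of size 5.
{a} is an SCC by itself.
That gives 2 strongly connected components.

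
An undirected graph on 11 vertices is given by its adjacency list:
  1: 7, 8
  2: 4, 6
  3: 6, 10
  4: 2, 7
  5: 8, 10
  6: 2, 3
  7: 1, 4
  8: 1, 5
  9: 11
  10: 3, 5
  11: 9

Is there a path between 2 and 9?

The component containing 2 is {1, 2, 3, 4, 5, 6, 7, 8, 10}, and 9 is not in it.

No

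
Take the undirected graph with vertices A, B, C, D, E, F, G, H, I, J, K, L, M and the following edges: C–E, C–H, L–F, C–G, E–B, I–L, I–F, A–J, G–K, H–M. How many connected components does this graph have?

D is isolated — a component by itself.
Starting from A we can reach A, J. That is one component of size 2.
Starting from F we can reach F, I, L. That is one component of size 3.
Starting from B we can reach B, C, E, G, H, K, M. That is one component of size 7.
Total: 4 components.

4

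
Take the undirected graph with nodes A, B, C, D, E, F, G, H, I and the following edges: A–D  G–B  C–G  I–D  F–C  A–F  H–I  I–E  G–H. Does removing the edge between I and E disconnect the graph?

Yes

Removing I–E leaves no path between I and E: the component count goes from 1 to 2. So it is a bridge.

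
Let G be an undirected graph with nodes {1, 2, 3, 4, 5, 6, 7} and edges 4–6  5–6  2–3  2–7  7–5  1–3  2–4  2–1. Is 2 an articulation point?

Yes

Deleting 2 raises the number of components from 1 to 2, so 2 is a cut vertex.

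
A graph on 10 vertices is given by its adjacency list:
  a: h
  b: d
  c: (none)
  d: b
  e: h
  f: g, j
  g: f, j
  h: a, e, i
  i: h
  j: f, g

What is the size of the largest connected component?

4

c is isolated — a component by itself.
Starting from b we can reach b, d. That is one component of size 2.
Starting from f we can reach f, g, j. That is one component of size 3.
Starting from a we can reach a, e, h, i. That is one component of size 4.
The largest has 4 vertices.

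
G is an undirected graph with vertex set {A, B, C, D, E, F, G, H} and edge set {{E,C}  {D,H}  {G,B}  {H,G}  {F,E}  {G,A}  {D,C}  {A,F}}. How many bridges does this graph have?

The edges on the cycle D-H-G-A-F-E-C-D are not bridges since each lies on that cycle.
But removing G–B disconnects G from B — this is a bridge.

1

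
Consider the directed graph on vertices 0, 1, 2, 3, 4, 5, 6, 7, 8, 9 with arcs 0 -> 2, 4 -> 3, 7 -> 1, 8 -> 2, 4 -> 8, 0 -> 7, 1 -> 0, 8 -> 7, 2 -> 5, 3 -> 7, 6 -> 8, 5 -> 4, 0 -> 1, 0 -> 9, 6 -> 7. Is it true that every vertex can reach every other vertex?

No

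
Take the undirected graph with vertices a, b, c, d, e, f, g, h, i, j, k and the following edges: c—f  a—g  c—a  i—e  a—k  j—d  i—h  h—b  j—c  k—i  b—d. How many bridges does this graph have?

3

The edges on the cycle j-c-a-k-i-h-b-d-j are not bridges since each lies on that cycle.
But removing e—i disconnects e from i; removing g—a disconnects g from a; removing c—f disconnects c from f — these are bridges.
That makes 3 bridges.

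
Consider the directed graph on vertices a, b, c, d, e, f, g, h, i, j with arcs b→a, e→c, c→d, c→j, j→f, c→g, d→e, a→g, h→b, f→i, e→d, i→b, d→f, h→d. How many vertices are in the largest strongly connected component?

{c, d, e} are all mutually reachable — one SCC of size 3.
{f} is an SCC by itself.
{a} is an SCC by itself.
{i} is an SCC by itself.
{g} is an SCC by itself.
(and 3 more singleton SCCs)
The largest has 3 vertices.

3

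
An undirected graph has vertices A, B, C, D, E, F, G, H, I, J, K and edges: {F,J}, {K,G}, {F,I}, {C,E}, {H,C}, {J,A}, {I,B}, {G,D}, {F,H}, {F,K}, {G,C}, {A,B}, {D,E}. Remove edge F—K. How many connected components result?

1

F and K are still connected via F-H-C-G-K, so the component count stays at 1.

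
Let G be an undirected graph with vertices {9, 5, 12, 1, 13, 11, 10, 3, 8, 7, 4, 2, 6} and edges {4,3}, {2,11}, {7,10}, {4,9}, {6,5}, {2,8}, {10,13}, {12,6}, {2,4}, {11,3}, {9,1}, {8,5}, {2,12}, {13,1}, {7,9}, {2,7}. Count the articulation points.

Removing 2 increases the component count from 1 to 2, so 2 is a cut vertex.
By contrast removing 8 leaves 1 component; it is not a cut vertex. No other vertex is a cut vertex either.

1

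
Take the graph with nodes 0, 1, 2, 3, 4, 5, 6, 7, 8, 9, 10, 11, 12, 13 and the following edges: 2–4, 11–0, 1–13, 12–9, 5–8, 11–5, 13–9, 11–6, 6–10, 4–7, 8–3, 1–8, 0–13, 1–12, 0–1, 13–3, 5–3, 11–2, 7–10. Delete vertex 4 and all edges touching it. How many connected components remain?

With 4 gone, the remaining components are: {0, 1, 2, 3, 5, 6, 7, 8, 9, 10, 11, 12, 13}.
That is 1 component.

1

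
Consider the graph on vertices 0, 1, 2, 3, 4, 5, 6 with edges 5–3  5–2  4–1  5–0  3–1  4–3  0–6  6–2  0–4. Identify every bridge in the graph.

The edges on the cycle 5-0-4-3-5 are not bridges since each lies on that cycle.
Every edge lies on some cycle, so there are no bridges.

none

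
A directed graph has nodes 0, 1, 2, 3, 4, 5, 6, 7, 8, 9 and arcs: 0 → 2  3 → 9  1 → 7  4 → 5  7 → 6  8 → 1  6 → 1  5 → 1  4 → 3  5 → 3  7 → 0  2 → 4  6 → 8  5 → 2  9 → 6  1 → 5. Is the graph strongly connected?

From 8 we can reach every vertex (0, 1, 2, 3, 4, 5, 6, 7, 8, 9), and every vertex can reach 8 (0, 1, 2, 3, 4, 5, 6, 7, 8, 9). So the whole graph is one strongly connected component.

Yes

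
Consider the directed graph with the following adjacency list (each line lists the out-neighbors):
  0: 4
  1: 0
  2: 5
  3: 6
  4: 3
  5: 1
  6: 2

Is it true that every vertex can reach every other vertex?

From 6 we can reach every vertex (0, 1, 2, 3, 4, 5, 6), and every vertex can reach 6 (0, 1, 2, 3, 4, 5, 6). So the whole graph is one strongly connected component.

Yes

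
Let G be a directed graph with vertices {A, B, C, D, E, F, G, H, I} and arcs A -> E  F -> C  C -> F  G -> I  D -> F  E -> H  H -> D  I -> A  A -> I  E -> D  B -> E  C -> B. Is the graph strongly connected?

No

There is no directed path from B to G, so the graph is not strongly connected.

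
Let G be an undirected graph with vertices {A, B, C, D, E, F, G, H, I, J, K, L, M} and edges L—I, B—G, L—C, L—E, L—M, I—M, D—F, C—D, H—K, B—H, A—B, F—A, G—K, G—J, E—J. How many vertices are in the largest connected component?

Starting from A we can reach A, B, C, D, E, F, G, H, I, J, K, L, M. That is one component of size 13.
The largest has 13 vertices.

13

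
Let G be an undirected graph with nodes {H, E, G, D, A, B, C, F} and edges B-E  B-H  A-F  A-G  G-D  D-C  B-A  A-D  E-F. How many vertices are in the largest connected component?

Starting from A we can reach A, B, C, D, E, F, G, H. That is one component of size 8.
The largest has 8 vertices.

8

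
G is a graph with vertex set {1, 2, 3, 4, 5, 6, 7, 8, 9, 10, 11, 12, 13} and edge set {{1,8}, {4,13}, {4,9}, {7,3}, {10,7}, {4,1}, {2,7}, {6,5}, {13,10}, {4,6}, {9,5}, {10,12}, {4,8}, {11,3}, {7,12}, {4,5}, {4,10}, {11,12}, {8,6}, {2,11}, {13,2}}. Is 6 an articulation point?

No

Deleting 6 leaves 1 component (was 1) (its neighbors 4, 5, 8 remain connected to each other), so 6 is not a cut vertex.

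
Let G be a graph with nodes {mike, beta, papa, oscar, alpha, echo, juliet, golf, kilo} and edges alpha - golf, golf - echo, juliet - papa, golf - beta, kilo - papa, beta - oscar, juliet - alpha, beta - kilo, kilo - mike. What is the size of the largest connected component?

Starting from beta we can reach beta, echo, golf, kilo, mike, papa, alpha, oscar, juliet. That is one component of size 9.
The largest has 9 vertices.

9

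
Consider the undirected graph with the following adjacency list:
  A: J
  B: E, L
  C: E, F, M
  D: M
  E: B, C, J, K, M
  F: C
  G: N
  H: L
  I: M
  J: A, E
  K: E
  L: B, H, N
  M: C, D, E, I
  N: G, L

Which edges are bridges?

A-J, B-E, B-L, C-F, D-M, E-J, E-K, G-N, H-L, I-M, L-N

The edges on the cycle C-M-E-C are not bridges since each lies on that cycle.
But removing E-J disconnects E from J; removing B-L disconnects B from L; removing K-E disconnects K from E; removing N-G disconnects N from G — these are bridges.
In total 11 edges are bridges.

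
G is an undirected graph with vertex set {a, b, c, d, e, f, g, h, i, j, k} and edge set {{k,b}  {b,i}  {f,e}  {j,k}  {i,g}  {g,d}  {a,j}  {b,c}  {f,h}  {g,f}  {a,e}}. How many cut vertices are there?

3

Removing b increases the component count from 1 to 2, so b is a cut vertex.
Removing f increases the component count from 1 to 2, so f is a cut vertex.
Removing g increases the component count from 1 to 2, so g is a cut vertex.
By contrast removing k leaves 1 component; it is not a cut vertex. No other vertex is a cut vertex either.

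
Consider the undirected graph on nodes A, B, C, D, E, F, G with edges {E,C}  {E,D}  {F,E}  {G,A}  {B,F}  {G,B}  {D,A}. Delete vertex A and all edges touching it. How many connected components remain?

1

With A gone, the remaining components are: {B, C, D, E, F, G}.
That is 1 component.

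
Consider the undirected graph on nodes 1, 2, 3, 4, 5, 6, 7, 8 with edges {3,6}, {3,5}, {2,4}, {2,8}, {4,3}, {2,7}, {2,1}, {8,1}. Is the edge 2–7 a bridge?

Yes

Removing 2–7 leaves no path between 2 and 7: the component count goes from 1 to 2. So it is a bridge.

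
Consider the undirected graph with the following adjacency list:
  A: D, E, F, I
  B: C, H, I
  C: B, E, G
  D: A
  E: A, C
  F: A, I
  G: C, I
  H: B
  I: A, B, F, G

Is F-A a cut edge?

No

After removing F-A, the path F-I-A still connects them, so the edge is not a bridge.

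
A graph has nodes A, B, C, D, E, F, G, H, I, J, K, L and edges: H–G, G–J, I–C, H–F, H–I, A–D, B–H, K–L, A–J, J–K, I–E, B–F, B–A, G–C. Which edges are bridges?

The edges on the cycle H-I-C-G-H are not bridges since each lies on that cycle.
But removing I–E disconnects I from E; removing K–L disconnects K from L; removing D–A disconnects D from A; removing J–K disconnects J from K — these are bridges.

A-D, E-I, J-K, K-L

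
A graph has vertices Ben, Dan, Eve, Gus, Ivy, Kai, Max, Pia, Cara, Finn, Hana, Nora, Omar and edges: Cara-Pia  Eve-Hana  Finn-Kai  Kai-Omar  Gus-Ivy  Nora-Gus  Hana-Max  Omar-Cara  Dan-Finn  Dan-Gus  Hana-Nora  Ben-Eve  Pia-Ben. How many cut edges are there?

2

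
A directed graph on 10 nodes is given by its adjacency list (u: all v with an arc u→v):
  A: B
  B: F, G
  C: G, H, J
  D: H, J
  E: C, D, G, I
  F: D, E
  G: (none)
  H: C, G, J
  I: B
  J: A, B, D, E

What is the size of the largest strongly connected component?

9

{A, B, C, D, E, F, H, I, J} are all mutually reachable — one SCC of size 9.
{G} is an SCC by itself.
The largest has 9 vertices.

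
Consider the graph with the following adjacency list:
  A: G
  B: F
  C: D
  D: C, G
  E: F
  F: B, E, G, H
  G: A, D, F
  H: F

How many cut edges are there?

removing F-G disconnects F from G; removing A-G disconnects A from G; removing F-B disconnects F from B; removing H-F disconnects H from F — these are bridges.
In total 7 edges are bridges.

7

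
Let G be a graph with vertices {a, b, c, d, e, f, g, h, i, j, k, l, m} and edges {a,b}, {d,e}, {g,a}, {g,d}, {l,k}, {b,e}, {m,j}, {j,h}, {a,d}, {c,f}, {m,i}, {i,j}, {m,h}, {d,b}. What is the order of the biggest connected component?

5

Starting from k we can reach k, l. That is one component of size 2.
Starting from c we can reach c, f. That is one component of size 2.
Starting from h we can reach h, i, j, m. That is one component of size 4.
Starting from a we can reach a, b, d, e, g. That is one component of size 5.
The largest has 5 vertices.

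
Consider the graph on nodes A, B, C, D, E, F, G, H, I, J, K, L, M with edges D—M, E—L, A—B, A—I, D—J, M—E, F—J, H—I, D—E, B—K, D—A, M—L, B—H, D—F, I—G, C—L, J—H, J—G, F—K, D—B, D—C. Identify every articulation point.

Removing D increases the component count from 1 to 2, so D is a cut vertex.
By contrast removing I leaves 1 component; it is not a cut vertex. No other vertex is a cut vertex either.

D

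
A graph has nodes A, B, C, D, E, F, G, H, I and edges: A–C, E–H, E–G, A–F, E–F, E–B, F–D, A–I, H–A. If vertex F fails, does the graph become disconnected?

Yes

Deleting F raises the number of components from 1 to 2, so F is a cut vertex.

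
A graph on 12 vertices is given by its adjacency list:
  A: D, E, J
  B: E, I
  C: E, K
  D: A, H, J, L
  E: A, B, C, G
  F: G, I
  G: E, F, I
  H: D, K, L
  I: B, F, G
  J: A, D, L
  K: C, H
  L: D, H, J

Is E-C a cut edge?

No

After removing E-C, the path E-A-D-H-K-C still connects them, so the edge is not a bridge.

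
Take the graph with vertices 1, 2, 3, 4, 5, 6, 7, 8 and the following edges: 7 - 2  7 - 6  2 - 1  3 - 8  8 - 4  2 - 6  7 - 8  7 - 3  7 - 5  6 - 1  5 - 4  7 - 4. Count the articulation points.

1

Removing 7 increases the component count from 1 to 2, so 7 is a cut vertex.
By contrast removing 4 leaves 1 component; it is not a cut vertex. No other vertex is a cut vertex either.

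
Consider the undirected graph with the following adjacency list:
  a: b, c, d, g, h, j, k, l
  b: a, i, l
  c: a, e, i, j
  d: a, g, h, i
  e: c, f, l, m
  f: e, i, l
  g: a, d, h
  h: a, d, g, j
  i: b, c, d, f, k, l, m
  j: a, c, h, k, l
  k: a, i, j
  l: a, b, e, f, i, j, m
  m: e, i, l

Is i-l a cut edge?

After removing i-l, the path i-b-l still connects them, so the edge is not a bridge.

No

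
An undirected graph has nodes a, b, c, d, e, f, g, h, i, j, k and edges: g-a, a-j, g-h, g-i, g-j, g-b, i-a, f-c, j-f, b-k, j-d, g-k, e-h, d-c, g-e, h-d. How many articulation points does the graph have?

1

Removing g increases the component count from 1 to 2, so g is a cut vertex.
By contrast removing j leaves 1 component; it is not a cut vertex. No other vertex is a cut vertex either.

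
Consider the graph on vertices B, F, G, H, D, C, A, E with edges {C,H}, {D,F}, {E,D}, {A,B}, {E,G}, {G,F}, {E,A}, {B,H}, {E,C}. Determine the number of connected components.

Starting from A we can reach A, B, C, D, E, F, G, H. That is one component of size 8.
Total: 1 component.

1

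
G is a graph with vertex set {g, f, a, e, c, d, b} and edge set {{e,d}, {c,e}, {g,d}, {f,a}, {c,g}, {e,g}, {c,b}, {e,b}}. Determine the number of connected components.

Starting from a we can reach a, f. That is one component of size 2.
Starting from b we can reach b, c, d, e, g. That is one component of size 5.
Total: 2 components.

2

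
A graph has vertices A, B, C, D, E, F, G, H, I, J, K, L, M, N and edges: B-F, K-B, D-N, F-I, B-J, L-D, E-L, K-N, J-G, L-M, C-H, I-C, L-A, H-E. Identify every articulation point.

B, J, L

Removing B increases the component count from 1 to 2, so B is a cut vertex.
Removing J increases the component count from 1 to 2, so J is a cut vertex.
Removing L increases the component count from 1 to 3, so L is a cut vertex.
By contrast removing E leaves 1 component; it is not a cut vertex. No other vertex is a cut vertex either.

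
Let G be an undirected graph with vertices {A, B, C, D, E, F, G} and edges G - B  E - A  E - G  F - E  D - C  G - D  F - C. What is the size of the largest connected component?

7

Starting from A we can reach A, B, C, D, E, F, G. That is one component of size 7.
The largest has 7 vertices.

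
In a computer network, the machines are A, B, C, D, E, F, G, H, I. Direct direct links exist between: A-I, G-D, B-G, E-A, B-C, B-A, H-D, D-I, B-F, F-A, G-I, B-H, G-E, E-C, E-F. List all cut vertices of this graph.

Removing H, for instance, still leaves 1 component. No single vertex removal increases the component count — the graph has no articulation points.

none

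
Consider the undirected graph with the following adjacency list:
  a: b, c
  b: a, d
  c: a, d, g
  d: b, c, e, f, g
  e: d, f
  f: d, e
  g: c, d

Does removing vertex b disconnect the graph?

Deleting b leaves 1 component (was 1) (its neighbors a, d remain connected to each other), so b is not a cut vertex.

No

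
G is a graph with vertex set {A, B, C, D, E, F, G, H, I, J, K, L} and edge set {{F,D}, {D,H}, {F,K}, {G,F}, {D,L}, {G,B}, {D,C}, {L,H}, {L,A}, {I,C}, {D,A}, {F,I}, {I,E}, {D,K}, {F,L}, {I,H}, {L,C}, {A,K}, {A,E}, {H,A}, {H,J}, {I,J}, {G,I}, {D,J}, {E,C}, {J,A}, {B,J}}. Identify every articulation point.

none

Removing D, for instance, still leaves 1 component. No single vertex removal increases the component count — the graph has no articulation points.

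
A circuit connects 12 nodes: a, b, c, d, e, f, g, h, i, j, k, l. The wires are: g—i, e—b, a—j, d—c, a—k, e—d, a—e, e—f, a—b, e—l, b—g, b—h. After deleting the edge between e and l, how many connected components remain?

Before removal there is 1 component.
e—l is a bridge — removing it separates e's side from l's side.
After removal: 2 components.

2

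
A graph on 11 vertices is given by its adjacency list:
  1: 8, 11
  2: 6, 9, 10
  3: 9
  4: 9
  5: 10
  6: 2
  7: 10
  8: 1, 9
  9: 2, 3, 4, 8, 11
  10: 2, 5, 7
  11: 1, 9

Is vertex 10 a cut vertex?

Deleting 10 raises the number of components from 1 to 3, so 10 is a cut vertex.

Yes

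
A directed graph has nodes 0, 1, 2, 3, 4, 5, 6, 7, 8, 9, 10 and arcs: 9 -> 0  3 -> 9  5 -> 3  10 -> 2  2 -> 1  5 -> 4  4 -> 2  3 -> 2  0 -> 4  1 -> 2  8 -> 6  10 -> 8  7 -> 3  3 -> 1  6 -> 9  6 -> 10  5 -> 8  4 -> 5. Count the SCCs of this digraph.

{0, 3, 4, 5, 6, 8, 9, 10} are all mutually reachable — one SCC of size 8.
{1, 2} are all mutually reachable — one SCC of size 2.
{7} is an SCC by itself.
That gives 3 strongly connected components.

3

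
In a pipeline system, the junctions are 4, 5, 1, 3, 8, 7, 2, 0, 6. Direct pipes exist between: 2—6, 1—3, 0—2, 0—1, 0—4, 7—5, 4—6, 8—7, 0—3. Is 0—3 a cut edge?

No

After removing 0—3, the path 0-1-3 still connects them, so the edge is not a bridge.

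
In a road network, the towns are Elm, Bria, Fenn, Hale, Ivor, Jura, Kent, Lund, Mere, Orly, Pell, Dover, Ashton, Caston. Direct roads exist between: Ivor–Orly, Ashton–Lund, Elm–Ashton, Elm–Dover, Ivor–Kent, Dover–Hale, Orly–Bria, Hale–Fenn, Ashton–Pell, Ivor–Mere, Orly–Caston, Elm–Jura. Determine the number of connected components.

Starting from Bria we can reach Bria, Ivor, Kent, Mere, Orly, Caston. That is one component of size 6.
Starting from Elm we can reach Elm, Fenn, Hale, Jura, Lund, Pell, Dover, Ashton. That is one component of size 8.
Total: 2 components.

2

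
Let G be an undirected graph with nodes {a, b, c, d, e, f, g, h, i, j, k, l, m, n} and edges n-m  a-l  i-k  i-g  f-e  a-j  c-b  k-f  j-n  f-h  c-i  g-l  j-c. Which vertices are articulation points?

Removing c increases the component count from 2 to 3, so c is a cut vertex.
Removing f increases the component count from 2 to 4, so f is a cut vertex.
Removing i increases the component count from 2 to 3, so i is a cut vertex.
Likewise j, k, n are cut vertices.
By contrast removing g leaves 2 components; it is not a cut vertex. No other vertex is a cut vertex either.

c, f, i, j, k, n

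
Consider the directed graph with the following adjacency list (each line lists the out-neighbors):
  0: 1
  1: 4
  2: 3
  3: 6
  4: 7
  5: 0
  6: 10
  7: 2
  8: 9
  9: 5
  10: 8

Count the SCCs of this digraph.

1

{0, 1, 2, 3, 4, 5, 6, 7, 8, 9, 10} are all mutually reachable — one SCC of size 11.
That gives 1 strongly connected component.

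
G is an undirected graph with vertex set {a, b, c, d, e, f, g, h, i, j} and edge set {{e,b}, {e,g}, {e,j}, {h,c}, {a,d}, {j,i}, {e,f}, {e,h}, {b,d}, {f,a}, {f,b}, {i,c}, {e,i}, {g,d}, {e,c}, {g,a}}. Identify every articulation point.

e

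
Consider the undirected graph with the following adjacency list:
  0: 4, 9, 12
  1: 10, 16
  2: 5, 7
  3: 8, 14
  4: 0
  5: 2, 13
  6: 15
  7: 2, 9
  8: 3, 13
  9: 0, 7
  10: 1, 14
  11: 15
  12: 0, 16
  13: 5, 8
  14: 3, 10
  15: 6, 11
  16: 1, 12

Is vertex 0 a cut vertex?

Yes

Deleting 0 raises the number of components from 2 to 3, so 0 is a cut vertex.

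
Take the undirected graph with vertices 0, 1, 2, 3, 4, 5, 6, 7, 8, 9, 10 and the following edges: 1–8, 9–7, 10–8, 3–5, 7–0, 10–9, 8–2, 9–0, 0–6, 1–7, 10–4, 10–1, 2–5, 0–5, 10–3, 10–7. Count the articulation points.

2

Removing 0 increases the component count from 1 to 2, so 0 is a cut vertex.
Removing 10 increases the component count from 1 to 2, so 10 is a cut vertex.
By contrast removing 8 leaves 1 component; it is not a cut vertex. No other vertex is a cut vertex either.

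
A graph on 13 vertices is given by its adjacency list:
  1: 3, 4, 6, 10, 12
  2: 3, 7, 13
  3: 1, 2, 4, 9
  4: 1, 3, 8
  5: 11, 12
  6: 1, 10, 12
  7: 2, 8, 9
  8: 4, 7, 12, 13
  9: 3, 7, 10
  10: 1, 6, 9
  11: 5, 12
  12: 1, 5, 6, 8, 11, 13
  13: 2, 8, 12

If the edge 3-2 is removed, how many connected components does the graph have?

3 and 2 are still connected via 3-9-7-2, so the component count stays at 1.

1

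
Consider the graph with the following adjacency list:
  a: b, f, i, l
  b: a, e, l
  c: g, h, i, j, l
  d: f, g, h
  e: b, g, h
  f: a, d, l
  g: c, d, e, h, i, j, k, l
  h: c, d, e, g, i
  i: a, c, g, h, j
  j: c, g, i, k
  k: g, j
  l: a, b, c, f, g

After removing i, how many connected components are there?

1

With i gone, the remaining components are: {a, b, c, d, e, f, g, h, j, k, l}.
That is 1 component.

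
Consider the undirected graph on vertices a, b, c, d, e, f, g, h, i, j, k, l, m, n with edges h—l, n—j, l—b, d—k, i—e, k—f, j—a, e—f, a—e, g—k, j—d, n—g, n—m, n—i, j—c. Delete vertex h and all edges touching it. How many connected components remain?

2

With h gone, the remaining components are: {b, l}; {a, c, d, e, f, g, i, j, k, m, n}.
That is 2 components.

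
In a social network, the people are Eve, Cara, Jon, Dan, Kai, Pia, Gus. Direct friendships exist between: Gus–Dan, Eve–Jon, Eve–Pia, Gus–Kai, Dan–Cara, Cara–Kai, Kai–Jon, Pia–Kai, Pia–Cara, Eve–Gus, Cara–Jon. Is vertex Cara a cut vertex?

No

Deleting Cara leaves 1 component (was 1) (its neighbors Dan, Jon, Kai, Pia remain connected to each other), so Cara is not a cut vertex.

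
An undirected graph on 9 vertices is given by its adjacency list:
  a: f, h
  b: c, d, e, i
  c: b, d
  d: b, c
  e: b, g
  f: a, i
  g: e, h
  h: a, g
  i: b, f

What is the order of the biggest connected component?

9

Starting from a we can reach a, b, c, d, e, f, g, h, i. That is one component of size 9.
The largest has 9 vertices.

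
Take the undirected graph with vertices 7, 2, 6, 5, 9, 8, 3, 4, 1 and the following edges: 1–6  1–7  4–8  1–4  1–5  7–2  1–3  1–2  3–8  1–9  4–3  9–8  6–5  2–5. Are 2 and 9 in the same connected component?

From 2 we can reach 1, 2, 3, 4, 5, 6, 7, 8, 9, which includes 9.

Yes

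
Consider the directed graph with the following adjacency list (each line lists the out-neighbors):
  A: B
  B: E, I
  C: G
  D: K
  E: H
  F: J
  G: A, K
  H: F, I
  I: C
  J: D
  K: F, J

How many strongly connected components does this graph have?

2

{A, B, C, E, G, H, I} are all mutually reachable — one SCC of size 7.
{D, F, J, K} are all mutually reachable — one SCC of size 4.
That gives 2 strongly connected components.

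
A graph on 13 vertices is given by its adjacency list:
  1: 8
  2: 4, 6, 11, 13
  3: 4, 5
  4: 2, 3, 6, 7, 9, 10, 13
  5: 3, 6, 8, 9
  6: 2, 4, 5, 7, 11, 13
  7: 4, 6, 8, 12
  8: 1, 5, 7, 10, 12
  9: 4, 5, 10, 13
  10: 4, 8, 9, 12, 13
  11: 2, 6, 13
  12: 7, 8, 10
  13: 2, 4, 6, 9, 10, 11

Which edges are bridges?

1-8

The edges on the cycle 13-11-2-4-13 are not bridges since each lies on that cycle.
But removing 1-8 disconnects 1 from 8 — this is a bridge.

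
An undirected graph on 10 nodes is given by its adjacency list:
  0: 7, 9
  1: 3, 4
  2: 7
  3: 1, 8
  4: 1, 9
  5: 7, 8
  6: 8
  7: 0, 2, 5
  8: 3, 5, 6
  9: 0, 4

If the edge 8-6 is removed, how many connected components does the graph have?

Before removal there is 1 component.
8-6 is a bridge — removing it separates 8's side from 6's side.
After removal: 2 components.

2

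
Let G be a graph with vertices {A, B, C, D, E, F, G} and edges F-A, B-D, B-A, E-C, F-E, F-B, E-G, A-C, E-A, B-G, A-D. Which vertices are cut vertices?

Removing E, for instance, still leaves 1 component. No single vertex removal increases the component count — the graph has no articulation points.

none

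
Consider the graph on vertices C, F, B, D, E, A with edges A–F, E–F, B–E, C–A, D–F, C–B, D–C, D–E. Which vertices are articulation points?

none

Removing E, for instance, still leaves 1 component. No single vertex removal increases the component count — the graph has no articulation points.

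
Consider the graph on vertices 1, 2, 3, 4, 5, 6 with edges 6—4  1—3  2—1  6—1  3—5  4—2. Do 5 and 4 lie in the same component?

Yes

From 5 we can reach 1, 2, 3, 4, 5, 6, which includes 4.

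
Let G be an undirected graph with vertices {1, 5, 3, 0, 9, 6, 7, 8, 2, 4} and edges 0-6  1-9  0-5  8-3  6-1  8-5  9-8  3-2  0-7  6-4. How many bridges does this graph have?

4

The edges on the cycle 0-6-1-9-8-5-0 are not bridges since each lies on that cycle.
But removing 2-3 disconnects 2 from 3; removing 3-8 disconnects 3 from 8; removing 0-7 disconnects 0 from 7; removing 4-6 disconnects 4 from 6 — these are bridges.
That makes 4 bridges.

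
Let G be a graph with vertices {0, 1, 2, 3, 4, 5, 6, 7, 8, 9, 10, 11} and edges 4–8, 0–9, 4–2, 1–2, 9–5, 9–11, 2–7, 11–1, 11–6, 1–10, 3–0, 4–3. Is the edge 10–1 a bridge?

Removing 10–1 leaves no path between 10 and 1: the component count goes from 1 to 2. So it is a bridge.

Yes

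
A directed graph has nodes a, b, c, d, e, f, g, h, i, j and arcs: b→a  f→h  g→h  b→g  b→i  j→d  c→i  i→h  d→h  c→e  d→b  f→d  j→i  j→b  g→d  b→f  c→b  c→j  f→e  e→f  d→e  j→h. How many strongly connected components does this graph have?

{b, d, e, f, g} are all mutually reachable — one SCC of size 5.
{i} is an SCC by itself.
{h} is an SCC by itself.
{j} is an SCC by itself.
{c} is an SCC by itself.
(and 1 more singleton SCC)
That gives 6 strongly connected components.

6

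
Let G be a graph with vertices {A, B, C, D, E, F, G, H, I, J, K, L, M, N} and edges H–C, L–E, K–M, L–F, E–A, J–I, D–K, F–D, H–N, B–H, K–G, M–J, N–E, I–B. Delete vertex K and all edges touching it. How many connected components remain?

With K gone, the remaining components are: {G}; {A, B, C, D, E, F, H, I, J, L, M, N}.
That is 2 components.

2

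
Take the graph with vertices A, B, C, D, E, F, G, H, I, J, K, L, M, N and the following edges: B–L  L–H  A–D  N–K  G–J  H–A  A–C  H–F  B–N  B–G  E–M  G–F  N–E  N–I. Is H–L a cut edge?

No

After removing H–L, the path H-F-G-B-L still connects them, so the edge is not a bridge.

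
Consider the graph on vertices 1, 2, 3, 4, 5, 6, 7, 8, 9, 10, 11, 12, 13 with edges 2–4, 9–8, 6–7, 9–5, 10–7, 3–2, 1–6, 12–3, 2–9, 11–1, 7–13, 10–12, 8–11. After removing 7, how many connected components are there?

2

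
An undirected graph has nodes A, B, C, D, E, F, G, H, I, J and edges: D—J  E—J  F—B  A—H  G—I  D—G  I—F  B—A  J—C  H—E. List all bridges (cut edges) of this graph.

C-J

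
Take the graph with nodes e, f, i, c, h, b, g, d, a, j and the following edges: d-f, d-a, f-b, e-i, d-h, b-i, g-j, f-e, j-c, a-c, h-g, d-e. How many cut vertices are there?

1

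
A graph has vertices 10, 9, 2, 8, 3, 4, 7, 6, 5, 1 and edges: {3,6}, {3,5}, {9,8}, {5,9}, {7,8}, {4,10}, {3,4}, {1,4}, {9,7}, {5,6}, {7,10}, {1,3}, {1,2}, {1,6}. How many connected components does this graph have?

1

Starting from 1 we can reach 1, 2, 3, 4, 5, 6, 7, 8, 9, 10. That is one component of size 10.
Total: 1 component.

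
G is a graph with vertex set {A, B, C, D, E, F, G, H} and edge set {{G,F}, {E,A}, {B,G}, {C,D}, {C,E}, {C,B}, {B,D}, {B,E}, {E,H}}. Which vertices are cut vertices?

B, E, G

Removing B increases the component count from 1 to 2, so B is a cut vertex.
Removing E increases the component count from 1 to 3, so E is a cut vertex.
Removing G increases the component count from 1 to 2, so G is a cut vertex.
By contrast removing H leaves 1 component; it is not a cut vertex. No other vertex is a cut vertex either.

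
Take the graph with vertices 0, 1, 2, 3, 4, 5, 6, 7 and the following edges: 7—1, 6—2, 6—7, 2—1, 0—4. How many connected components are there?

5 is isolated — a component by itself.
3 is isolated — a component by itself.
Starting from 0 we can reach 0, 4. That is one component of size 2.
Starting from 1 we can reach 1, 2, 6, 7. That is one component of size 4.
Total: 4 components.

4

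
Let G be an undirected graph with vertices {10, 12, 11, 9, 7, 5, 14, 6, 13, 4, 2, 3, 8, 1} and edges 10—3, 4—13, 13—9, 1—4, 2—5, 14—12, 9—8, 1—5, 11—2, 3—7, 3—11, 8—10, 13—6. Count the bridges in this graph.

The edges on the cycle 1-4-13-9-8-10-3-11-2-5-1 are not bridges since each lies on that cycle.
But removing 14—12 disconnects 14 from 12; removing 7—3 disconnects 7 from 3; removing 13—6 disconnects 13 from 6 — these are bridges.
That makes 3 bridges.

3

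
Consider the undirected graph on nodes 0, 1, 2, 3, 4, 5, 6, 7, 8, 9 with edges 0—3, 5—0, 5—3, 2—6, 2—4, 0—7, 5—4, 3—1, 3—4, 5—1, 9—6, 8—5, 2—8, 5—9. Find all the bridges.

0-7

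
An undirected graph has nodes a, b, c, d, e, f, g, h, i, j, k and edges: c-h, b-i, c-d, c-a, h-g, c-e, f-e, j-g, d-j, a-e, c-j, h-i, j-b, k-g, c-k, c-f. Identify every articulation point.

c

Removing c increases the component count from 1 to 2, so c is a cut vertex.
By contrast removing a leaves 1 component; it is not a cut vertex. No other vertex is a cut vertex either.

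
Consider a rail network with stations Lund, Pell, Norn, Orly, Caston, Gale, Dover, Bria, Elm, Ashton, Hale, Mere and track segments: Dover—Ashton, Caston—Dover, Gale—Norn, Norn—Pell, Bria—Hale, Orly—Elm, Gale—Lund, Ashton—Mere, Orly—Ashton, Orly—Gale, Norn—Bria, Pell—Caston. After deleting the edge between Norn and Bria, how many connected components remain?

Before removal there is 1 component.
Norn—Bria is a bridge — removing it separates Norn's side from Bria's side.
After removal: 2 components.

2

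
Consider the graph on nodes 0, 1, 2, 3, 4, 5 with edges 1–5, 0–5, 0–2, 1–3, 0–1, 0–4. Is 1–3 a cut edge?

Removing 1–3 leaves no path between 1 and 3: the component count goes from 1 to 2. So it is a bridge.

Yes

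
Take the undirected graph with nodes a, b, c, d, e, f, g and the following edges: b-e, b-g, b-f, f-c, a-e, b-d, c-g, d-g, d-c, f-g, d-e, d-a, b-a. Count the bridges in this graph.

0

The edges on the cycle b-d-g-b are not bridges since each lies on that cycle.
Every edge lies on some cycle, so there are no bridges.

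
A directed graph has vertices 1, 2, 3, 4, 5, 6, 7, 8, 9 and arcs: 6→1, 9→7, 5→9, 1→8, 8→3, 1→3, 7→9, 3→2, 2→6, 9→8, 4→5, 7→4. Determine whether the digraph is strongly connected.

There is no directed path from 3 to 7, so the graph is not strongly connected.

No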